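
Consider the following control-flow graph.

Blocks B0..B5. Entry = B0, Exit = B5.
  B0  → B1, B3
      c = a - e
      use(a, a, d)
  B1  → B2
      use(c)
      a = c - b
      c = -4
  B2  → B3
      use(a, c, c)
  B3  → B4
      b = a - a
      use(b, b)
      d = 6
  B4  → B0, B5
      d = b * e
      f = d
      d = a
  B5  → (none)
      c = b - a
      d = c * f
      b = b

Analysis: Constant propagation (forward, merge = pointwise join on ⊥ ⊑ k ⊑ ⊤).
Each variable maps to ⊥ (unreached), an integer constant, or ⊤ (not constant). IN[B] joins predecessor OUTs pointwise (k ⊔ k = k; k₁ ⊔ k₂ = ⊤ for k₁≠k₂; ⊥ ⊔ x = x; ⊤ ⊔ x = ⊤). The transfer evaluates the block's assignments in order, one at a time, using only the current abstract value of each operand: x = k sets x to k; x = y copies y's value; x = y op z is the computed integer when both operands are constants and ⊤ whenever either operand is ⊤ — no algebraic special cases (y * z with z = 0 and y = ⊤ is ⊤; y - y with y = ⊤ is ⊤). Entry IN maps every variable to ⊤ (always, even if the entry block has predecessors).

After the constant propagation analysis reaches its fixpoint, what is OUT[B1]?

Answer: {a: ⊤, b: ⊤, c: -4, d: ⊤, e: ⊤, f: ⊤}

Trace:
Converged values:
  B0:   IN=(all ⊤)   OUT=(all ⊤)
  B1:   IN=(all ⊤)   OUT={c:-4; rest ⊤}
  B2:   IN={c:-4; rest ⊤}   OUT={c:-4; rest ⊤}
  B3:   IN=(all ⊤)   OUT={d:6; rest ⊤}
  B4:   IN={d:6; rest ⊤}   OUT=(all ⊤)
  B5:   IN=(all ⊤)   OUT=(all ⊤)

Merge at B1: IN[B1] = OUT[B0] = {a: ⊤, b: ⊤, c: ⊤, d: ⊤, e: ⊤, f: ⊤}
Applying B1's transfer function to that IN value gives OUT[B1] (row B1 above).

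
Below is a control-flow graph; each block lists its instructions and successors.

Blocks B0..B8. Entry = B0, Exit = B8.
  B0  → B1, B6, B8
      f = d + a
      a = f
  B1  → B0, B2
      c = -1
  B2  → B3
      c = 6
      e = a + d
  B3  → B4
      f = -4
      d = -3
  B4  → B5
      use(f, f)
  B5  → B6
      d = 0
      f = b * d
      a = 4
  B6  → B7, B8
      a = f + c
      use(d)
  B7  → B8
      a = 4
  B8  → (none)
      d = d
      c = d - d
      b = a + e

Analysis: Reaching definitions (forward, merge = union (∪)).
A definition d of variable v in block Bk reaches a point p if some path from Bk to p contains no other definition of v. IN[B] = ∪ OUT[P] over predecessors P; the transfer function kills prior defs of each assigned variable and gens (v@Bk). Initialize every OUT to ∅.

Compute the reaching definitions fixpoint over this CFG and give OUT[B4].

Answer: {a@B0, c@B2, d@B3, e@B2, f@B3}

Working:
Per-block solution:
  B0:  IN={a@B0, c@B1, f@B0}  OUT={a@B0, c@B1, f@B0}
  B1:  IN={a@B0, c@B1, f@B0}  OUT={a@B0, c@B1, f@B0}
  B2:  IN={a@B0, c@B1, f@B0}  OUT={a@B0, c@B2, e@B2, f@B0}
  B3:  IN={a@B0, c@B2, e@B2, f@B0}  OUT={a@B0, c@B2, d@B3, e@B2, f@B3}
  B4:  IN={a@B0, c@B2, d@B3, e@B2, f@B3}  OUT={a@B0, c@B2, d@B3, e@B2, f@B3}
  B5:  IN={a@B0, c@B2, d@B3, e@B2, f@B3}  OUT={a@B5, c@B2, d@B5, e@B2, f@B5}
  B6:  IN={a@B0, a@B5, c@B1, c@B2, d@B5, e@B2, f@B0, f@B5}  OUT={a@B6, c@B1, c@B2, d@B5, e@B2, f@B0, f@B5}
  B7:  IN={a@B6, c@B1, c@B2, d@B5, e@B2, f@B0, f@B5}  OUT={a@B7, c@B1, c@B2, d@B5, e@B2, f@B0, f@B5}
  B8:  IN={a@B0, a@B6, a@B7, c@B1, c@B2, d@B5, e@B2, f@B0, f@B5}  OUT={a@B0, a@B6, a@B7, b@B8, c@B8, d@B8, e@B2, f@B0, f@B5}

Merge at B4: IN[B4] = OUT[B3] = {a@B0, c@B2, d@B3, e@B2, f@B3}
Applying B4's transfer function to that IN value gives OUT[B4] (row B4 above).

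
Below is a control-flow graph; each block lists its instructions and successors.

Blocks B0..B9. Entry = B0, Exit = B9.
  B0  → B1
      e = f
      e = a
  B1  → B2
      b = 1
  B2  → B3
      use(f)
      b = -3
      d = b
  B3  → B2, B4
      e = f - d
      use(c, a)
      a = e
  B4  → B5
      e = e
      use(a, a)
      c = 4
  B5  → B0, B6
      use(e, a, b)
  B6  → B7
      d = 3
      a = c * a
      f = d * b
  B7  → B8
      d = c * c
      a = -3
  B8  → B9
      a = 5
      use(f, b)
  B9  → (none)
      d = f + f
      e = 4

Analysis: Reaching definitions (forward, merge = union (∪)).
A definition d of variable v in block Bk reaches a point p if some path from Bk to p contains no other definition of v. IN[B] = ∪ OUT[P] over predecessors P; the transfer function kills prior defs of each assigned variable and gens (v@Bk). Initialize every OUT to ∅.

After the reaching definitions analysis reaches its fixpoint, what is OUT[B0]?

Answer: {a@B3, b@B2, c@B4, d@B2, e@B0}

Trace:
Fixpoint table:
  B0: | IN={a@B3, b@B2, c@B4, d@B2, e@B4} | OUT={a@B3, b@B2, c@B4, d@B2, e@B0}
  B1: | IN={a@B3, b@B2, c@B4, d@B2, e@B0} | OUT={a@B3, b@B1, c@B4, d@B2, e@B0}
  B2: | IN={a@B3, b@B1, b@B2, c@B4, d@B2, e@B0, e@B3} | OUT={a@B3, b@B2, c@B4, d@B2, e@B0, e@B3}
  B3: | IN={a@B3, b@B2, c@B4, d@B2, e@B0, e@B3} | OUT={a@B3, b@B2, c@B4, d@B2, e@B3}
  B4: | IN={a@B3, b@B2, c@B4, d@B2, e@B3} | OUT={a@B3, b@B2, c@B4, d@B2, e@B4}
  B5: | IN={a@B3, b@B2, c@B4, d@B2, e@B4} | OUT={a@B3, b@B2, c@B4, d@B2, e@B4}
  B6: | IN={a@B3, b@B2, c@B4, d@B2, e@B4} | OUT={a@B6, b@B2, c@B4, d@B6, e@B4, f@B6}
  B7: | IN={a@B6, b@B2, c@B4, d@B6, e@B4, f@B6} | OUT={a@B7, b@B2, c@B4, d@B7, e@B4, f@B6}
  B8: | IN={a@B7, b@B2, c@B4, d@B7, e@B4, f@B6} | OUT={a@B8, b@B2, c@B4, d@B7, e@B4, f@B6}
  B9: | IN={a@B8, b@B2, c@B4, d@B7, e@B4, f@B6} | OUT={a@B8, b@B2, c@B4, d@B9, e@B9, f@B6}

Merge at B0 (entry node, so the boundary value {} is joined with the incoming edge(s)): IN[B0] = {} ⊔ OUT[B5] = {a@B3, b@B2, c@B4, d@B2, e@B4}
Applying B0's transfer function to that IN value gives OUT[B0] (row B0 above).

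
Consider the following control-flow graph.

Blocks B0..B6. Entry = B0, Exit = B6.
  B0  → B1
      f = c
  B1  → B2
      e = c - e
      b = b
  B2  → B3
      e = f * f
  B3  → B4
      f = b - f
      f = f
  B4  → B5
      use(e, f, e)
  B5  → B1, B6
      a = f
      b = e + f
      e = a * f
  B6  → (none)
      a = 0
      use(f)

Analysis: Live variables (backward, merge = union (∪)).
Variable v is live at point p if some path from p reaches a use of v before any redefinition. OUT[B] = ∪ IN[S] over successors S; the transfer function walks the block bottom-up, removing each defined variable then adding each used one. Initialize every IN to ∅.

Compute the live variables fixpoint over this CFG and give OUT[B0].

Fixpoint table:
  B0:  IN={b, c, e}  OUT={b, c, e, f}
  B1:  IN={b, c, e, f}  OUT={b, c, f}
  B2:  IN={b, c, f}  OUT={b, c, e, f}
  B3:  IN={b, c, e, f}  OUT={c, e, f}
  B4:  IN={c, e, f}  OUT={c, e, f}
  B5:  IN={c, e, f}  OUT={b, c, e, f}
  B6:  IN={f}  OUT={}

Merge at B0: OUT[B0] = IN[B1] = {b, c, e, f}

Answer: {b, c, e, f}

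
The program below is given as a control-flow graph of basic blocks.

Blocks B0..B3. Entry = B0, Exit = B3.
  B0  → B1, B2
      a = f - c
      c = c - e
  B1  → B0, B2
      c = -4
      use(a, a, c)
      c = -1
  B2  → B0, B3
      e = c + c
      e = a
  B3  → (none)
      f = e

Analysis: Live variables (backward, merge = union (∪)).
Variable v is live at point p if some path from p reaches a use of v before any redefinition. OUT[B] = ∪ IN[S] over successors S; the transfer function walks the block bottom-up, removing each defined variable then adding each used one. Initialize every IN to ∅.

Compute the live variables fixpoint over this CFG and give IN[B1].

Answer: {a, e, f}

Working:
Fixpoint table:
  B0:   IN={c, e, f}   OUT={a, c, e, f}
  B1:   IN={a, e, f}   OUT={a, c, e, f}
  B2:   IN={a, c, f}   OUT={c, e, f}
  B3:   IN={e}   OUT={}

Merge at B1: OUT[B1] = IN[B0] ⊔ IN[B2] = {a, c, e, f}
Applying B1's transfer function to that OUT value gives IN[B1] (row B1 above).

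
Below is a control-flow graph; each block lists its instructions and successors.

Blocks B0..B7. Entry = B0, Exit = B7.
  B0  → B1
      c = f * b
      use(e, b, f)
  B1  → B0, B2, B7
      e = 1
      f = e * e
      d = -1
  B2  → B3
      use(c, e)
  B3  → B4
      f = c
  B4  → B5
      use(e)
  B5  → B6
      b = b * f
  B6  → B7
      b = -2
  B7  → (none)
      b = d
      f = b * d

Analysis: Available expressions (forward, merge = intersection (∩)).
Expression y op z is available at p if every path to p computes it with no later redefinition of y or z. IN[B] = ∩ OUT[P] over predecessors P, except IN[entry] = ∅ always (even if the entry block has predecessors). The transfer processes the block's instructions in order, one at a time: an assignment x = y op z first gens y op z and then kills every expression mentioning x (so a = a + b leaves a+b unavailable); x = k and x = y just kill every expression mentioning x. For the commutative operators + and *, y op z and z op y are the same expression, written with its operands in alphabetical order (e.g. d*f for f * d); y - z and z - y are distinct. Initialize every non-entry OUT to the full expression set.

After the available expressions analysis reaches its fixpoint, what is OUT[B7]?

Answer: {b*d, e*e}

Trace:
Converged values:
  B0:   IN={}   OUT={b*f}
  B1:   IN={b*f}   OUT={e*e}
  B2:   IN={e*e}   OUT={e*e}
  B3:   IN={e*e}   OUT={e*e}
  B4:   IN={e*e}   OUT={e*e}
  B5:   IN={e*e}   OUT={e*e}
  B6:   IN={e*e}   OUT={e*e}
  B7:   IN={e*e}   OUT={b*d, e*e}

Merge at B7: IN[B7] = OUT[B1] ∩ OUT[B6] = {e*e}
Applying B7's transfer function to that IN value gives OUT[B7] (row B7 above).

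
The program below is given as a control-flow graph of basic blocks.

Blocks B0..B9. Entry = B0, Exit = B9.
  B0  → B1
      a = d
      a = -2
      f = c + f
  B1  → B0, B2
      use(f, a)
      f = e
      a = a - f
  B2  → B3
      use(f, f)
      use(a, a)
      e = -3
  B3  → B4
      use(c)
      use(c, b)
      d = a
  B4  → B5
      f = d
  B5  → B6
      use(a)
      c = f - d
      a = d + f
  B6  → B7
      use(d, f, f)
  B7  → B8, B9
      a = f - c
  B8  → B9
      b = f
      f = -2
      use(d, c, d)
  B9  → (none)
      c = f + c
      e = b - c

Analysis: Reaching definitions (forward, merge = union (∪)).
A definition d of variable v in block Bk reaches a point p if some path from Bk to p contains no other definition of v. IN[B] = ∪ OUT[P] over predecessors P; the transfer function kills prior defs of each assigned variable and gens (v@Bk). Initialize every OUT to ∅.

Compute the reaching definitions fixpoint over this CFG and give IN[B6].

Answer: {a@B5, c@B5, d@B3, e@B2, f@B4}

Trace:
Converged values:
  B0:  IN={a@B1, f@B1}  OUT={a@B0, f@B0}
  B1:  IN={a@B0, f@B0}  OUT={a@B1, f@B1}
  B2:  IN={a@B1, f@B1}  OUT={a@B1, e@B2, f@B1}
  B3:  IN={a@B1, e@B2, f@B1}  OUT={a@B1, d@B3, e@B2, f@B1}
  B4:  IN={a@B1, d@B3, e@B2, f@B1}  OUT={a@B1, d@B3, e@B2, f@B4}
  B5:  IN={a@B1, d@B3, e@B2, f@B4}  OUT={a@B5, c@B5, d@B3, e@B2, f@B4}
  B6:  IN={a@B5, c@B5, d@B3, e@B2, f@B4}  OUT={a@B5, c@B5, d@B3, e@B2, f@B4}
  B7:  IN={a@B5, c@B5, d@B3, e@B2, f@B4}  OUT={a@B7, c@B5, d@B3, e@B2, f@B4}
  B8:  IN={a@B7, c@B5, d@B3, e@B2, f@B4}  OUT={a@B7, b@B8, c@B5, d@B3, e@B2, f@B8}
  B9:  IN={a@B7, b@B8, c@B5, d@B3, e@B2, f@B4, f@B8}  OUT={a@B7, b@B8, c@B9, d@B3, e@B9, f@B4, f@B8}

Merge at B6: IN[B6] = OUT[B5] = {a@B5, c@B5, d@B3, e@B2, f@B4}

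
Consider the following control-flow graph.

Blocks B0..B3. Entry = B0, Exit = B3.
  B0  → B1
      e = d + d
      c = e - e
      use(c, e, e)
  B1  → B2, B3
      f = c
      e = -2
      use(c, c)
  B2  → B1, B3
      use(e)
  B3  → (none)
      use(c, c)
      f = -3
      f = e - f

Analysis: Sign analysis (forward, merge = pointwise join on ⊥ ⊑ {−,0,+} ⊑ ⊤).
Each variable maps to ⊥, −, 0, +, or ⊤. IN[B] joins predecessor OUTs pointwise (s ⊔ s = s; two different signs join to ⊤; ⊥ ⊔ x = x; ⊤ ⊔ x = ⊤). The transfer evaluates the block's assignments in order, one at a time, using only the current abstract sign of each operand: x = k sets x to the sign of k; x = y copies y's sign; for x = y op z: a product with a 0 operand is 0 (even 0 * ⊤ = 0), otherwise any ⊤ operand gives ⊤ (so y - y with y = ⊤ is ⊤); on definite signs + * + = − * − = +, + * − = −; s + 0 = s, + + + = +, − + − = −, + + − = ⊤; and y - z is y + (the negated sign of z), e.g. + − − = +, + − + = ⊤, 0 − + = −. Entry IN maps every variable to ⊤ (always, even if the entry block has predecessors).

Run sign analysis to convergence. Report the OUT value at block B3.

Fixpoint table:
  B0:  IN=(all ⊤)  OUT=(all ⊤)
  B1:  IN=(all ⊤)  OUT={e:-; rest ⊤}
  B2:  IN={e:-; rest ⊤}  OUT={e:-; rest ⊤}
  B3:  IN={e:-; rest ⊤}  OUT={e:-; rest ⊤}

Merge at B3: IN[B3] = OUT[B1] ⊔ OUT[B2] = {a: ⊤, b: ⊤, c: ⊤, d: ⊤, e: -, f: ⊤}
Applying B3's transfer function to that IN value gives OUT[B3] (row B3 above).

Answer: {a: ⊤, b: ⊤, c: ⊤, d: ⊤, e: -, f: ⊤}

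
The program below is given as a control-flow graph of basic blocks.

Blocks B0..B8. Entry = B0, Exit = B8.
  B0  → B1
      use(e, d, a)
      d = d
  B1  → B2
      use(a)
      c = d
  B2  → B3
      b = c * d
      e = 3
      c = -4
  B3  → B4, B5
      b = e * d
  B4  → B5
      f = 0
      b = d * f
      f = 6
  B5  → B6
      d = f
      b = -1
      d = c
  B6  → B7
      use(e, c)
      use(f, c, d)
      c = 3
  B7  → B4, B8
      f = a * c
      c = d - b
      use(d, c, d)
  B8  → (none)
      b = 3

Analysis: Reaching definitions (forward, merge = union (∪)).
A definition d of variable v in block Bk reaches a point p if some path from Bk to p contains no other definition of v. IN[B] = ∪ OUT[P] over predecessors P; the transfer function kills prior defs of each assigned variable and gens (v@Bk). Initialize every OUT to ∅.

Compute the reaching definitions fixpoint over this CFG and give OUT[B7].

Answer: {b@B5, c@B7, d@B5, e@B2, f@B7}

Trace:
Converged values:
  B0:   IN={}   OUT={d@B0}
  B1:   IN={d@B0}   OUT={c@B1, d@B0}
  B2:   IN={c@B1, d@B0}   OUT={b@B2, c@B2, d@B0, e@B2}
  B3:   IN={b@B2, c@B2, d@B0, e@B2}   OUT={b@B3, c@B2, d@B0, e@B2}
  B4:   IN={b@B3, b@B5, c@B2, c@B7, d@B0, d@B5, e@B2, f@B7}   OUT={b@B4, c@B2, c@B7, d@B0, d@B5, e@B2, f@B4}
  B5:   IN={b@B3, b@B4, c@B2, c@B7, d@B0, d@B5, e@B2, f@B4}   OUT={b@B5, c@B2, c@B7, d@B5, e@B2, f@B4}
  B6:   IN={b@B5, c@B2, c@B7, d@B5, e@B2, f@B4}   OUT={b@B5, c@B6, d@B5, e@B2, f@B4}
  B7:   IN={b@B5, c@B6, d@B5, e@B2, f@B4}   OUT={b@B5, c@B7, d@B5, e@B2, f@B7}
  B8:   IN={b@B5, c@B7, d@B5, e@B2, f@B7}   OUT={b@B8, c@B7, d@B5, e@B2, f@B7}

Merge at B7: IN[B7] = OUT[B6] = {b@B5, c@B6, d@B5, e@B2, f@B4}
Applying B7's transfer function to that IN value gives OUT[B7] (row B7 above).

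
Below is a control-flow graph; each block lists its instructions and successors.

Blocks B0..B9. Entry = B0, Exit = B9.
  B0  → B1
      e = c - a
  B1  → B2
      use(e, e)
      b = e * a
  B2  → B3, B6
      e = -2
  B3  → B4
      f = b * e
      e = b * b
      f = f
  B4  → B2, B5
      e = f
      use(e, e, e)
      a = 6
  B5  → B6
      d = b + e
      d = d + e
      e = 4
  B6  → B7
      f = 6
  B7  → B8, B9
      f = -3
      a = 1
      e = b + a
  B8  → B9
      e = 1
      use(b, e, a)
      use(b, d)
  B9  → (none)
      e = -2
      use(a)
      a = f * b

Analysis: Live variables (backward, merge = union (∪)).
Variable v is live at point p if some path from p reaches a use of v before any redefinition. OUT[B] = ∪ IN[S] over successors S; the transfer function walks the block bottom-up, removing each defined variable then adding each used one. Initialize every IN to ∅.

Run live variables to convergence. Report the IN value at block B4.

Answer: {b, d, f}

Trace:
Fixpoint table:
  B0:  IN={a, c, d}  OUT={a, d, e}
  B1:  IN={a, d, e}  OUT={b, d}
  B2:  IN={b, d}  OUT={b, d, e}
  B3:  IN={b, d, e}  OUT={b, d, f}
  B4:  IN={b, d, f}  OUT={b, d, e}
  B5:  IN={b, e}  OUT={b, d}
  B6:  IN={b, d}  OUT={b, d}
  B7:  IN={b, d}  OUT={a, b, d, f}
  B8:  IN={a, b, d, f}  OUT={a, b, f}
  B9:  IN={a, b, f}  OUT={}

Merge at B4: OUT[B4] = IN[B2] ⊔ IN[B5] = {b, d, e}
Applying B4's transfer function to that OUT value gives IN[B4] (row B4 above).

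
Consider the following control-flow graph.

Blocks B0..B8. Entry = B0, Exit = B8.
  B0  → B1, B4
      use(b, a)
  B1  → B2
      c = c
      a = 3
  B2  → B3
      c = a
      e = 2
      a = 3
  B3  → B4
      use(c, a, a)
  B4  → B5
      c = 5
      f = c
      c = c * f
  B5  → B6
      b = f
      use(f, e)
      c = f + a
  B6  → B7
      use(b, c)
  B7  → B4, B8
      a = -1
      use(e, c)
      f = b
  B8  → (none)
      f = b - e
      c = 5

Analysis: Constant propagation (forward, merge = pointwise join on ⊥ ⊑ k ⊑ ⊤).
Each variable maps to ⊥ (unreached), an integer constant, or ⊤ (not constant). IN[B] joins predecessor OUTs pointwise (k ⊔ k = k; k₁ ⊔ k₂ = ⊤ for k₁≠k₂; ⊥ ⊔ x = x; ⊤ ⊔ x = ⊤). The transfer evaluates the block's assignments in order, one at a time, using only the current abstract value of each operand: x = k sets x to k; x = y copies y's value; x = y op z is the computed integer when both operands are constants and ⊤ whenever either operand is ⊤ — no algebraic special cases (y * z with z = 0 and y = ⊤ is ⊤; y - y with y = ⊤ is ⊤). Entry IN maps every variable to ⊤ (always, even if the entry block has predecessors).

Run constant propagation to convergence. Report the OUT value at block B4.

Per-block solution:
  B0: | IN=(all ⊤) | OUT=(all ⊤)
  B1: | IN=(all ⊤) | OUT={a:3; rest ⊤}
  B2: | IN={a:3; rest ⊤} | OUT={a:3, c:3, e:2; rest ⊤}
  B3: | IN={a:3, c:3, e:2; rest ⊤} | OUT={a:3, c:3, e:2; rest ⊤}
  B4: | IN=(all ⊤) | OUT={c:25, f:5; rest ⊤}
  B5: | IN={c:25, f:5; rest ⊤} | OUT={b:5, f:5; rest ⊤}
  B6: | IN={b:5, f:5; rest ⊤} | OUT={b:5, f:5; rest ⊤}
  B7: | IN={b:5, f:5; rest ⊤} | OUT={a:-1, b:5, f:5; rest ⊤}
  B8: | IN={a:-1, b:5, f:5; rest ⊤} | OUT={a:-1, b:5, c:5; rest ⊤}

Merge at B4: IN[B4] = OUT[B0] ⊔ OUT[B3] ⊔ OUT[B7] = {a: ⊤, b: ⊤, c: ⊤, d: ⊤, e: ⊤, f: ⊤}
Applying B4's transfer function to that IN value gives OUT[B4] (row B4 above).

Answer: {a: ⊤, b: ⊤, c: 25, d: ⊤, e: ⊤, f: 5}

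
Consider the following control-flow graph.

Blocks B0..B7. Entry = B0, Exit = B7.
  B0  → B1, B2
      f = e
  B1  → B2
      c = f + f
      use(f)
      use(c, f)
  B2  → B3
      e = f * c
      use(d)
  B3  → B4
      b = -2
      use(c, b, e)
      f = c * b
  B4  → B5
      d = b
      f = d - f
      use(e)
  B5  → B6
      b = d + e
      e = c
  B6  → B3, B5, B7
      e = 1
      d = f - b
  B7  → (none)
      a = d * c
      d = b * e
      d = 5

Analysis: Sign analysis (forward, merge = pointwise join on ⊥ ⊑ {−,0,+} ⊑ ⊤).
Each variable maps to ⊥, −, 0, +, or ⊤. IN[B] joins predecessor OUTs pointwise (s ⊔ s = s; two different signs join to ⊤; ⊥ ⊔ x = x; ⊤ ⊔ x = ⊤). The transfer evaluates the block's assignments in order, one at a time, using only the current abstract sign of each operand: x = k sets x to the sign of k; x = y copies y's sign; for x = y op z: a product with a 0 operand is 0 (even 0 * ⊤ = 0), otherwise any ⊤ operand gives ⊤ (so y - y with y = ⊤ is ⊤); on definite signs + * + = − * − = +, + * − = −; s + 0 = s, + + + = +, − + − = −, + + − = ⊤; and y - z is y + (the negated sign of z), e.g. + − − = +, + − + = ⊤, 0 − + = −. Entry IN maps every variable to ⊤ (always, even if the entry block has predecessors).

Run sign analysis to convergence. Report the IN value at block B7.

Answer: {a: ⊤, b: ⊤, c: ⊤, d: ⊤, e: +, f: ⊤}

Trace:
Converged values:
  B0:  IN=(all ⊤)  OUT=(all ⊤)
  B1:  IN=(all ⊤)  OUT=(all ⊤)
  B2:  IN=(all ⊤)  OUT=(all ⊤)
  B3:  IN=(all ⊤)  OUT={b:-; rest ⊤}
  B4:  IN={b:-; rest ⊤}  OUT={b:-, d:-; rest ⊤}
  B5:  IN=(all ⊤)  OUT=(all ⊤)
  B6:  IN=(all ⊤)  OUT={e:+; rest ⊤}
  B7:  IN={e:+; rest ⊤}  OUT={d:+, e:+; rest ⊤}

Merge at B7: IN[B7] = OUT[B6] = {a: ⊤, b: ⊤, c: ⊤, d: ⊤, e: +, f: ⊤}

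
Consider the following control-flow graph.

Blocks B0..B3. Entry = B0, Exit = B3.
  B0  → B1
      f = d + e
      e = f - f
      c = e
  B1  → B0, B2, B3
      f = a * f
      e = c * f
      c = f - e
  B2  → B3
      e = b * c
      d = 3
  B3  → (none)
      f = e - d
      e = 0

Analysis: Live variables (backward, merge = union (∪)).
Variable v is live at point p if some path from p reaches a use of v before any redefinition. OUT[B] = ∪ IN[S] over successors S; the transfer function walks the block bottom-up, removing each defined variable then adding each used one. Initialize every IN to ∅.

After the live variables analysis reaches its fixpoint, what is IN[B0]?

Answer: {a, b, d, e}

Trace:
Per-block solution:
  B0:  IN={a, b, d, e}  OUT={a, b, c, d, f}
  B1:  IN={a, b, c, d, f}  OUT={a, b, c, d, e}
  B2:  IN={b, c}  OUT={d, e}
  B3:  IN={d, e}  OUT={}

Merge at B0: OUT[B0] = IN[B1] = {a, b, c, d, f}
Applying B0's transfer function to that OUT value gives IN[B0] (row B0 above).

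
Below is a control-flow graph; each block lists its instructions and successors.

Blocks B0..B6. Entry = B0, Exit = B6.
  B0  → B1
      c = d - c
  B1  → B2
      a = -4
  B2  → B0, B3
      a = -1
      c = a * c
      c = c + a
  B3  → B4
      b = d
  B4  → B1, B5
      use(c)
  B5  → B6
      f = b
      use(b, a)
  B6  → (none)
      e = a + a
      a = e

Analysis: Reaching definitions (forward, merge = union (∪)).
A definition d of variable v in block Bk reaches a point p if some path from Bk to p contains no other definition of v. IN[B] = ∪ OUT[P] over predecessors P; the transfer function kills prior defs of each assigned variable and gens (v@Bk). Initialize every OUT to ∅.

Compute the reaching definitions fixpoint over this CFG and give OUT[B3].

Per-block solution:
  B0:   IN={a@B2, b@B3, c@B2}   OUT={a@B2, b@B3, c@B0}
  B1:   IN={a@B2, b@B3, c@B0, c@B2}   OUT={a@B1, b@B3, c@B0, c@B2}
  B2:   IN={a@B1, b@B3, c@B0, c@B2}   OUT={a@B2, b@B3, c@B2}
  B3:   IN={a@B2, b@B3, c@B2}   OUT={a@B2, b@B3, c@B2}
  B4:   IN={a@B2, b@B3, c@B2}   OUT={a@B2, b@B3, c@B2}
  B5:   IN={a@B2, b@B3, c@B2}   OUT={a@B2, b@B3, c@B2, f@B5}
  B6:   IN={a@B2, b@B3, c@B2, f@B5}   OUT={a@B6, b@B3, c@B2, e@B6, f@B5}

Merge at B3: IN[B3] = OUT[B2] = {a@B2, b@B3, c@B2}
Applying B3's transfer function to that IN value gives OUT[B3] (row B3 above).

Answer: {a@B2, b@B3, c@B2}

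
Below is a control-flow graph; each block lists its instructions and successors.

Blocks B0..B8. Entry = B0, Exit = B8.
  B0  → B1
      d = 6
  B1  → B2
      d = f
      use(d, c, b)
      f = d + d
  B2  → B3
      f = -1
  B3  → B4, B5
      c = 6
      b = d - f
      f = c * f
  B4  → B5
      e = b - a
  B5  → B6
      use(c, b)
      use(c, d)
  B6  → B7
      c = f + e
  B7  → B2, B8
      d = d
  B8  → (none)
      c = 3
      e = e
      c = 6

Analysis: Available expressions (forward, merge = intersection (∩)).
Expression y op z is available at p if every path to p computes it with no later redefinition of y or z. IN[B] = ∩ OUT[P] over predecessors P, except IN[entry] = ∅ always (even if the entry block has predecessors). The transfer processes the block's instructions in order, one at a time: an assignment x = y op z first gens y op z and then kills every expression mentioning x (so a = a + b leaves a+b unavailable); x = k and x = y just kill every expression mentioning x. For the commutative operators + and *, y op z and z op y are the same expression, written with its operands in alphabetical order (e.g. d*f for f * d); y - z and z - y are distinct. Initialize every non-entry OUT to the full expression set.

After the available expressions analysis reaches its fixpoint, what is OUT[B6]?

Answer: {e+f}

Trace:
Per-block solution:
  B0:   IN={}   OUT={}
  B1:   IN={}   OUT={d+d}
  B2:   IN={}   OUT={}
  B3:   IN={}   OUT={}
  B4:   IN={}   OUT={b-a}
  B5:   IN={}   OUT={}
  B6:   IN={}   OUT={e+f}
  B7:   IN={e+f}   OUT={e+f}
  B8:   IN={e+f}   OUT={}

Merge at B6: IN[B6] = OUT[B5] = {}
Applying B6's transfer function to that IN value gives OUT[B6] (row B6 above).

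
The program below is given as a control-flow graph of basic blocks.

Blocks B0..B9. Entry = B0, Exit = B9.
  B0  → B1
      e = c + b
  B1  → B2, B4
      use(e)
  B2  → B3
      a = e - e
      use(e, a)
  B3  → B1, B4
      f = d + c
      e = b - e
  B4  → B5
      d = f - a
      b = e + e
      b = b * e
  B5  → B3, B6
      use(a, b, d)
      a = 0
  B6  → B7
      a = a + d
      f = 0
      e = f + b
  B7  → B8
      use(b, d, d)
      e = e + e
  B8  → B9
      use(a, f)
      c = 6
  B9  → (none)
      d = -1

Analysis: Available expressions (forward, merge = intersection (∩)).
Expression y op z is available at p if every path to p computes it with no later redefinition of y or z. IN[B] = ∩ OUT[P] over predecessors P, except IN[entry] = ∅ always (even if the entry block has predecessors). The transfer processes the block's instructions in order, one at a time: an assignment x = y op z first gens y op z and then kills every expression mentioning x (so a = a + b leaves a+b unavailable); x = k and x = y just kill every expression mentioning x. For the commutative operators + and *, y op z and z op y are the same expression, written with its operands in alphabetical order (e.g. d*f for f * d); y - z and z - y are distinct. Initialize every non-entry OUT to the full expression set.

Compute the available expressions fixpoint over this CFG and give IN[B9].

Answer: {b+f}

Derivation:
Fixpoint table:
  B0: | IN={} | OUT={b+c}
  B1: | IN={} | OUT={}
  B2: | IN={} | OUT={e-e}
  B3: | IN={} | OUT={c+d}
  B4: | IN={} | OUT={e+e, f-a}
  B5: | IN={e+e, f-a} | OUT={e+e}
  B6: | IN={e+e} | OUT={b+f}
  B7: | IN={b+f} | OUT={b+f}
  B8: | IN={b+f} | OUT={b+f}
  B9: | IN={b+f} | OUT={b+f}

Merge at B9: IN[B9] = OUT[B8] = {b+f}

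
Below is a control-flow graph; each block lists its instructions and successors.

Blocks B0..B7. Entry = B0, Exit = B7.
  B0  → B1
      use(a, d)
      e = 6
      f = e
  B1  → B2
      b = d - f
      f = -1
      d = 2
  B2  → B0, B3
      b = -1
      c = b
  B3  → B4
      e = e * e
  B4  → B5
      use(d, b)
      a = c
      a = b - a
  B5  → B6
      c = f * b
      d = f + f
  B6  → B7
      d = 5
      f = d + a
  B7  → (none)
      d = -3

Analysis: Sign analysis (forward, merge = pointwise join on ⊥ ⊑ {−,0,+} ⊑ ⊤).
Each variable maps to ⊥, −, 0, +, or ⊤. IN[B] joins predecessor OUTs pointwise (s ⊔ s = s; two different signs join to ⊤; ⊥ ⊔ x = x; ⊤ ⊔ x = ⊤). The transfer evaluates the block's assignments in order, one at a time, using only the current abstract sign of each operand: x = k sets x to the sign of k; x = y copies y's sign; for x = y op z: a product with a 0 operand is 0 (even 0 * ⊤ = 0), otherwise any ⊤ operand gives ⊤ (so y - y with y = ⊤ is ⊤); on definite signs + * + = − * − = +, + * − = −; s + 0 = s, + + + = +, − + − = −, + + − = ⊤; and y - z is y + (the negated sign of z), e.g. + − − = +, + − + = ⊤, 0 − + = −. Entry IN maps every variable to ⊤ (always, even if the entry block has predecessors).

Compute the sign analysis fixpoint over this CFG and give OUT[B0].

Answer: {a: ⊤, b: ⊤, c: ⊤, d: ⊤, e: +, f: +}

Derivation:
Fixpoint table:
  B0:   IN=(all ⊤)   OUT={e:+, f:+; rest ⊤}
  B1:   IN={e:+, f:+; rest ⊤}   OUT={d:+, e:+, f:-; rest ⊤}
  B2:   IN={d:+, e:+, f:-; rest ⊤}   OUT={b:-, c:-, d:+, e:+, f:-; rest ⊤}
  B3:   IN={b:-, c:-, d:+, e:+, f:-; rest ⊤}   OUT={b:-, c:-, d:+, e:+, f:-; rest ⊤}
  B4:   IN={b:-, c:-, d:+, e:+, f:-; rest ⊤}   OUT={b:-, c:-, d:+, e:+, f:-; rest ⊤}
  B5:   IN={b:-, c:-, d:+, e:+, f:-; rest ⊤}   OUT={b:-, c:+, d:-, e:+, f:-; rest ⊤}
  B6:   IN={b:-, c:+, d:-, e:+, f:-; rest ⊤}   OUT={b:-, c:+, d:+, e:+; rest ⊤}
  B7:   IN={b:-, c:+, d:+, e:+; rest ⊤}   OUT={b:-, c:+, d:-, e:+; rest ⊤}

Merge at B0 (entry node, so the boundary value (all ⊤) is joined with the incoming edge(s)): IN[B0] = (all ⊤) ⊔ OUT[B2] = {a: ⊤, b: ⊤, c: ⊤, d: ⊤, e: ⊤, f: ⊤}
Applying B0's transfer function to that IN value gives OUT[B0] (row B0 above).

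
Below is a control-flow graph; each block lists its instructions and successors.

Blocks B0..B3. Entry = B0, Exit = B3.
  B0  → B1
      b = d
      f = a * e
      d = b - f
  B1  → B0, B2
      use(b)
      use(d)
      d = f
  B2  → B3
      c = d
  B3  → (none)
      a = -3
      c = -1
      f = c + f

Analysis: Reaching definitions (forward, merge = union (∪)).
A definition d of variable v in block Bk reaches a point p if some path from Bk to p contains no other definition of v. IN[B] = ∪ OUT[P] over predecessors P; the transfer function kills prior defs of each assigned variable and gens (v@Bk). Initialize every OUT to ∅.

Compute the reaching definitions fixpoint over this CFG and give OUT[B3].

Converged values:
  B0:   IN={b@B0, d@B1, f@B0}   OUT={b@B0, d@B0, f@B0}
  B1:   IN={b@B0, d@B0, f@B0}   OUT={b@B0, d@B1, f@B0}
  B2:   IN={b@B0, d@B1, f@B0}   OUT={b@B0, c@B2, d@B1, f@B0}
  B3:   IN={b@B0, c@B2, d@B1, f@B0}   OUT={a@B3, b@B0, c@B3, d@B1, f@B3}

Merge at B3: IN[B3] = OUT[B2] = {b@B0, c@B2, d@B1, f@B0}
Applying B3's transfer function to that IN value gives OUT[B3] (row B3 above).

Answer: {a@B3, b@B0, c@B3, d@B1, f@B3}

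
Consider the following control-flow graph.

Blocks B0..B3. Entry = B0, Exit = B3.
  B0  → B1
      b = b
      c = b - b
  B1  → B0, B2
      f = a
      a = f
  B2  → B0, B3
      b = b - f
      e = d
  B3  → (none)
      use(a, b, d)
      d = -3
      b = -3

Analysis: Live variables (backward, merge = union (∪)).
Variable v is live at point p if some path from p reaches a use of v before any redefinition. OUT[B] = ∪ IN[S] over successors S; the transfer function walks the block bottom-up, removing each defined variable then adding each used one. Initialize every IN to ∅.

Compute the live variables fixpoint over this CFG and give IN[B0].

Answer: {a, b, d}

Derivation:
Fixpoint table:
  B0: | IN={a, b, d} | OUT={a, b, d}
  B1: | IN={a, b, d} | OUT={a, b, d, f}
  B2: | IN={a, b, d, f} | OUT={a, b, d}
  B3: | IN={a, b, d} | OUT={}

Merge at B0: OUT[B0] = IN[B1] = {a, b, d}
Applying B0's transfer function to that OUT value gives IN[B0] (row B0 above).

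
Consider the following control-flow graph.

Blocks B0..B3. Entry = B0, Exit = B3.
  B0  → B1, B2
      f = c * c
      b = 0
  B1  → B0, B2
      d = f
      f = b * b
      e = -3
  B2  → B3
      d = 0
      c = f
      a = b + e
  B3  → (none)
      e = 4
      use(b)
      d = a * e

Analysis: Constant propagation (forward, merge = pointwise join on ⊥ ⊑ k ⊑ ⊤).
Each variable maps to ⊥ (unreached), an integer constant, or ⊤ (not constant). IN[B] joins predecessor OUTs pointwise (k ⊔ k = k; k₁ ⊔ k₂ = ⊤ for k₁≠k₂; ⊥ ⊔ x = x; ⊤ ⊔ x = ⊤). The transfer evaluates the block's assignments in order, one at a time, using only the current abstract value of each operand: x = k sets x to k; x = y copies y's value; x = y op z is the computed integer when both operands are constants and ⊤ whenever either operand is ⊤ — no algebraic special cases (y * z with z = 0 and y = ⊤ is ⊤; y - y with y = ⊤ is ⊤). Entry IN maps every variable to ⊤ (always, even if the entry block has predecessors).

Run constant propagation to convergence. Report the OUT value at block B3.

Converged values:
  B0:   IN=(all ⊤)   OUT={b:0; rest ⊤}
  B1:   IN={b:0; rest ⊤}   OUT={b:0, e:-3, f:0; rest ⊤}
  B2:   IN={b:0; rest ⊤}   OUT={b:0, d:0; rest ⊤}
  B3:   IN={b:0, d:0; rest ⊤}   OUT={b:0, e:4; rest ⊤}

Merge at B3: IN[B3] = OUT[B2] = {a: ⊤, b: 0, c: ⊤, d: 0, e: ⊤, f: ⊤}
Applying B3's transfer function to that IN value gives OUT[B3] (row B3 above).

Answer: {a: ⊤, b: 0, c: ⊤, d: ⊤, e: 4, f: ⊤}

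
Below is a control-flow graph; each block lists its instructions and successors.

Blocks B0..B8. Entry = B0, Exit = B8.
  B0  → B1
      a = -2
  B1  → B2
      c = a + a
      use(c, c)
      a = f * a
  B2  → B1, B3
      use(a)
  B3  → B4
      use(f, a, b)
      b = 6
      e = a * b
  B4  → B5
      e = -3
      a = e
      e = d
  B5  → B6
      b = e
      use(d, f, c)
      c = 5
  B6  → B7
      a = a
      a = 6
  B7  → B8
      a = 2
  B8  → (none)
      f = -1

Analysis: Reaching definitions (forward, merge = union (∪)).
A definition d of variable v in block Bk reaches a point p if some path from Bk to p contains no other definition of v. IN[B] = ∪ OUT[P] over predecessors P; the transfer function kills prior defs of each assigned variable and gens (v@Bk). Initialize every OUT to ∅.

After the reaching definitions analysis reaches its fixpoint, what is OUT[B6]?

Answer: {a@B6, b@B5, c@B5, e@B4}

Working:
Per-block solution:
  B0: | IN={} | OUT={a@B0}
  B1: | IN={a@B0, a@B1, c@B1} | OUT={a@B1, c@B1}
  B2: | IN={a@B1, c@B1} | OUT={a@B1, c@B1}
  B3: | IN={a@B1, c@B1} | OUT={a@B1, b@B3, c@B1, e@B3}
  B4: | IN={a@B1, b@B3, c@B1, e@B3} | OUT={a@B4, b@B3, c@B1, e@B4}
  B5: | IN={a@B4, b@B3, c@B1, e@B4} | OUT={a@B4, b@B5, c@B5, e@B4}
  B6: | IN={a@B4, b@B5, c@B5, e@B4} | OUT={a@B6, b@B5, c@B5, e@B4}
  B7: | IN={a@B6, b@B5, c@B5, e@B4} | OUT={a@B7, b@B5, c@B5, e@B4}
  B8: | IN={a@B7, b@B5, c@B5, e@B4} | OUT={a@B7, b@B5, c@B5, e@B4, f@B8}

Merge at B6: IN[B6] = OUT[B5] = {a@B4, b@B5, c@B5, e@B4}
Applying B6's transfer function to that IN value gives OUT[B6] (row B6 above).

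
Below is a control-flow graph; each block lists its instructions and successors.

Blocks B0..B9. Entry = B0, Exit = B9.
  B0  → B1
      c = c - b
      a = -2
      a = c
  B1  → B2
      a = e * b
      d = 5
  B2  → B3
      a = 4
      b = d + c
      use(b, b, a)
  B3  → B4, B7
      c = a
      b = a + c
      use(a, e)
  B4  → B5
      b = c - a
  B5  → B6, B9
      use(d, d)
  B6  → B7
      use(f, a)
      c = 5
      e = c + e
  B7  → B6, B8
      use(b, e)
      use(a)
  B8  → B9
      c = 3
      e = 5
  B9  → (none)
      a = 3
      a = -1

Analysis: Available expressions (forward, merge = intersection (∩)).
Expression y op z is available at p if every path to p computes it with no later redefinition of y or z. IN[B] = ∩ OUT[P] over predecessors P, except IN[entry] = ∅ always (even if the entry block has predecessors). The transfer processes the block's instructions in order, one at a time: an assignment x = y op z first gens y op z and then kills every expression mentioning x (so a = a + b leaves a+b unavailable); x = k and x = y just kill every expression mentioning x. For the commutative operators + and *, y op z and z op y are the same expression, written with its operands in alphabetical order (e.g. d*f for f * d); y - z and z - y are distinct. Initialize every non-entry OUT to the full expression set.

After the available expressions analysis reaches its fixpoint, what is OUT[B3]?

Fixpoint table:
  B0:  IN={}  OUT={}
  B1:  IN={}  OUT={b*e}
  B2:  IN={b*e}  OUT={c+d}
  B3:  IN={c+d}  OUT={a+c}
  B4:  IN={a+c}  OUT={a+c, c-a}
  B5:  IN={a+c, c-a}  OUT={a+c, c-a}
  B6:  IN={}  OUT={}
  B7:  IN={}  OUT={}
  B8:  IN={}  OUT={}
  B9:  IN={}  OUT={}

Merge at B3: IN[B3] = OUT[B2] = {c+d}
Applying B3's transfer function to that IN value gives OUT[B3] (row B3 above).

Answer: {a+c}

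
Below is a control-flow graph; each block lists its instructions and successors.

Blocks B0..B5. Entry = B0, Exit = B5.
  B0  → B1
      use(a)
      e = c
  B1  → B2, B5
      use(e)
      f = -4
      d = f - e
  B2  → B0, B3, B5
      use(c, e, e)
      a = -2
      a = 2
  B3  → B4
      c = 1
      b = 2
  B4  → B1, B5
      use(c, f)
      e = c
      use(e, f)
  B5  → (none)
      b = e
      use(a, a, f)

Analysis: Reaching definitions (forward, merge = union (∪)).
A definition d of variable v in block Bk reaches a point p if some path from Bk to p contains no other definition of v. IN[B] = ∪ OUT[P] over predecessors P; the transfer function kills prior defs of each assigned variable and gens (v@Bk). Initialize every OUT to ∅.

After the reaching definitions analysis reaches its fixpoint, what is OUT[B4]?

Converged values:
  B0:  IN={a@B2, b@B3, c@B3, d@B1, e@B0, e@B4, f@B1}  OUT={a@B2, b@B3, c@B3, d@B1, e@B0, f@B1}
  B1:  IN={a@B2, b@B3, c@B3, d@B1, e@B0, e@B4, f@B1}  OUT={a@B2, b@B3, c@B3, d@B1, e@B0, e@B4, f@B1}
  B2:  IN={a@B2, b@B3, c@B3, d@B1, e@B0, e@B4, f@B1}  OUT={a@B2, b@B3, c@B3, d@B1, e@B0, e@B4, f@B1}
  B3:  IN={a@B2, b@B3, c@B3, d@B1, e@B0, e@B4, f@B1}  OUT={a@B2, b@B3, c@B3, d@B1, e@B0, e@B4, f@B1}
  B4:  IN={a@B2, b@B3, c@B3, d@B1, e@B0, e@B4, f@B1}  OUT={a@B2, b@B3, c@B3, d@B1, e@B4, f@B1}
  B5:  IN={a@B2, b@B3, c@B3, d@B1, e@B0, e@B4, f@B1}  OUT={a@B2, b@B5, c@B3, d@B1, e@B0, e@B4, f@B1}

Merge at B4: IN[B4] = OUT[B3] = {a@B2, b@B3, c@B3, d@B1, e@B0, e@B4, f@B1}
Applying B4's transfer function to that IN value gives OUT[B4] (row B4 above).

Answer: {a@B2, b@B3, c@B3, d@B1, e@B4, f@B1}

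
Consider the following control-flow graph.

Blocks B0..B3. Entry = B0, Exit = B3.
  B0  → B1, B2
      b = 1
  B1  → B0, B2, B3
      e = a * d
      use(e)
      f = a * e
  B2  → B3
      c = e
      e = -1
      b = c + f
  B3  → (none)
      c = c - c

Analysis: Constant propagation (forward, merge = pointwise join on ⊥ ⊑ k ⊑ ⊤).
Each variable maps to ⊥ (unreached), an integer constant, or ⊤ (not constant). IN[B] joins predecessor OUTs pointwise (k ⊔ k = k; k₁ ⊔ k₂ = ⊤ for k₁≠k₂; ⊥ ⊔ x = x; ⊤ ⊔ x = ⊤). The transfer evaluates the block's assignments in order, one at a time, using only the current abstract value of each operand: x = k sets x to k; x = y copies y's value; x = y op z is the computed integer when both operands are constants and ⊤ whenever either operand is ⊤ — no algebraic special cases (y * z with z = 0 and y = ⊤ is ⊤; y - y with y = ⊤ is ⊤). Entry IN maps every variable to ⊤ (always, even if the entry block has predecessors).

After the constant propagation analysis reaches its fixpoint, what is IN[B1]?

Converged values:
  B0:   IN=(all ⊤)   OUT={b:1; rest ⊤}
  B1:   IN={b:1; rest ⊤}   OUT={b:1; rest ⊤}
  B2:   IN={b:1; rest ⊤}   OUT={e:-1; rest ⊤}
  B3:   IN=(all ⊤)   OUT=(all ⊤)

Merge at B1: IN[B1] = OUT[B0] = {a: ⊤, b: 1, c: ⊤, d: ⊤, e: ⊤, f: ⊤}

Answer: {a: ⊤, b: 1, c: ⊤, d: ⊤, e: ⊤, f: ⊤}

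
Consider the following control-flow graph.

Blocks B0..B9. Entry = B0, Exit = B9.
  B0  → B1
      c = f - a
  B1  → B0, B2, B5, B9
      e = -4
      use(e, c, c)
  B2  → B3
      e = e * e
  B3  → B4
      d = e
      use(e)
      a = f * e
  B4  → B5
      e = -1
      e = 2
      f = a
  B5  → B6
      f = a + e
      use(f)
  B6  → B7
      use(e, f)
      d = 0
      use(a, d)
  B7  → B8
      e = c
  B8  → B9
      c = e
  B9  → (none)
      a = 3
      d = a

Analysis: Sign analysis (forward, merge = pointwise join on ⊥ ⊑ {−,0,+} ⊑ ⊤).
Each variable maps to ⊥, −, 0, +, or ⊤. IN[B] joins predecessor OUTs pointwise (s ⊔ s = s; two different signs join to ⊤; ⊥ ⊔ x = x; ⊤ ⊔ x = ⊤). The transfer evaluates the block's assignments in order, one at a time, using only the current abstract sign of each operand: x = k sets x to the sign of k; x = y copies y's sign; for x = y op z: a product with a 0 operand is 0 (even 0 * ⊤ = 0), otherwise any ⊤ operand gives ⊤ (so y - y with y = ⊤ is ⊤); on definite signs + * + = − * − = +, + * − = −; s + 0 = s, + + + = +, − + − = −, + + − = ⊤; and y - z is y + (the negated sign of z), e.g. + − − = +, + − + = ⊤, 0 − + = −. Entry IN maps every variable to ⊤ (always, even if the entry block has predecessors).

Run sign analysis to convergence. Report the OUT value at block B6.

Fixpoint table:
  B0:  IN=(all ⊤)  OUT=(all ⊤)
  B1:  IN=(all ⊤)  OUT={e:-; rest ⊤}
  B2:  IN={e:-; rest ⊤}  OUT={e:+; rest ⊤}
  B3:  IN={e:+; rest ⊤}  OUT={d:+, e:+; rest ⊤}
  B4:  IN={d:+, e:+; rest ⊤}  OUT={d:+, e:+; rest ⊤}
  B5:  IN=(all ⊤)  OUT=(all ⊤)
  B6:  IN=(all ⊤)  OUT={d:0; rest ⊤}
  B7:  IN={d:0; rest ⊤}  OUT={d:0; rest ⊤}
  B8:  IN={d:0; rest ⊤}  OUT={d:0; rest ⊤}
  B9:  IN=(all ⊤)  OUT={a:+, d:+; rest ⊤}

Merge at B6: IN[B6] = OUT[B5] = {a: ⊤, b: ⊤, c: ⊤, d: ⊤, e: ⊤, f: ⊤}
Applying B6's transfer function to that IN value gives OUT[B6] (row B6 above).

Answer: {a: ⊤, b: ⊤, c: ⊤, d: 0, e: ⊤, f: ⊤}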